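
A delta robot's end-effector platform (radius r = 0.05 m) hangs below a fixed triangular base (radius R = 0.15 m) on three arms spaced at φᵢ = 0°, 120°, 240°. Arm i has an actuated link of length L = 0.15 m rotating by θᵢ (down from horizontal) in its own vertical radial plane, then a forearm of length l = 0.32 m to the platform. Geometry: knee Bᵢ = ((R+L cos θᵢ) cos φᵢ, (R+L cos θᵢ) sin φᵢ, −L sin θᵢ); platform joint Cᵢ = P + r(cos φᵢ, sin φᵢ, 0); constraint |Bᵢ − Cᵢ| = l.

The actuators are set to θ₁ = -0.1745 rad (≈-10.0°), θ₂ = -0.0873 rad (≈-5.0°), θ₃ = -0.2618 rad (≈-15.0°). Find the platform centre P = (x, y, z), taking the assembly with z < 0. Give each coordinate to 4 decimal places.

(0.0001, -0.0096, -0.1765)

φ1=0.0°: virtual centre (0.2477, 0.0000, 0.0260), radius l
arm 2 at φ=120.0°: e+L cos θ2 = 0.2494;  O2 = (-0.1247, 0.2160, 0.0131)
φ3=240.0°: virtual centre (-0.1224, -0.2121, 0.0388), radius l
|O₂|²−|O₁|² = 0.0003;  |O₃|²−|O₁|² = -0.0006
plane₁₂: -0.7449x+0.4320y+-0.0259z = 0.0003
det = 0.6358;  x = 0.0002+0.0001z,  y = 0.0011+0.0601z
sphere 1 gives Az²+Bz+C=0 with A=1.0036, B=-0.0520, C=-0.0404;  B²−4AC=0.1650;  roots -0.1765, 0.2283;  negative root z = -0.1765
x = 0.0001, y = -0.0096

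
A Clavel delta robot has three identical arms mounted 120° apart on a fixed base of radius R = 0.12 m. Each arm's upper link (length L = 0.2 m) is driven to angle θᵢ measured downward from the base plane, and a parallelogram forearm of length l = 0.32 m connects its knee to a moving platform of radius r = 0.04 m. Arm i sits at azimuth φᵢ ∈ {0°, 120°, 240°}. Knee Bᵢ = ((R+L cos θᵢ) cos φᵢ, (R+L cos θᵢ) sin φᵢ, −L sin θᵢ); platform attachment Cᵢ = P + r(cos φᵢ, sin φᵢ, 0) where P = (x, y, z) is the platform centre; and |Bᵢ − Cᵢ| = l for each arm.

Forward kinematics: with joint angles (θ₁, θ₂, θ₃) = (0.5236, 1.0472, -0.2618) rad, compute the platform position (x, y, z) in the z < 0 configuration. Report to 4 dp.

(-0.0020, -0.1475, -0.2245)

arm 1 at φ=0.0°: e+L cos θ1 = 0.2532;  centre 1 = (0.2532, 0.0000, -0.1000)
arm 2 at φ=120.0°: e+L cos θ2 = 0.1800;  centre 2 = (-0.0900, 0.1559, -0.1732)
centre 3 = (0.2732·cos240.0°, 0.2732·sin240.0°, 0.0518) = (-0.1366, -0.2366, 0.0518)
eliminate P² terms by subtracting sphere 1 from 2 and 3
linear system: -0.6864x+0.3118y = -0.0117−-0.1464z; -0.7796x+-0.4732y = 0.0032−0.3035z
det = 0.5678;  x = 0.0080+0.0446z,  y = -0.0199+0.5679z
sphere 1 gives Az²+Bz+C=0 with A=1.3245, B=0.1555, C=-0.0319;  B²−4AC=0.1931;  roots -0.2245, 0.1072;  negative root z = -0.2245
x = -0.0020, y = -0.1475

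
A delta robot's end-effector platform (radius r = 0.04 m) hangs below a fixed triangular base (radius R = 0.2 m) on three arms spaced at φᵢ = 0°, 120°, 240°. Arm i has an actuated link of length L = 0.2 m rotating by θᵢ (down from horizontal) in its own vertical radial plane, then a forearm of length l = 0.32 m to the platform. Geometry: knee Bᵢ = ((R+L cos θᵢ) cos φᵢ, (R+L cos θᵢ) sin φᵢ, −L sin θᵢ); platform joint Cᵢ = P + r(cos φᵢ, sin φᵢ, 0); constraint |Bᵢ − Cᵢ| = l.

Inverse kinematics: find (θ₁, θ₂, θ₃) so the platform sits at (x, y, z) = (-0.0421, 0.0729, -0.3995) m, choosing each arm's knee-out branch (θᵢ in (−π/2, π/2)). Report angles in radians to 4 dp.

θ₁ = 1.3965, θ₂ = 0.8729, θ₃ = 1.3964

rotate P by −φ1: (-0.0421, 0.0729, -0.3995)
  A=0.2021, B=-0.3995, C=(l²−L²−A²−y'²−z²)/(2L)=-0.3584
  γ=atan2(-0.3995,0.2021)=-1.1025;  ψ=arccos(-0.8005)=2.4989;  θ1=γ+ψ≈1.3965
φ2=120.0° → target in arm frame (0.0842, 0.0000)
  e−x'=0.0758;  (l²−L²−(e−x')²−y'²−z²)/2L = -0.2574
  √(A²+B²)=0.4066;  θ2 = -1.3832+2.2561 ≈ 0.8729
φ3=240.0° → target in arm frame (-0.0421, -0.0729)
  A=0.2021, B=-0.3995, C=(l²−L²−A²−y'²−z²)/(2L)=-0.3584
  γ=atan2(-0.3995,0.2021)=-1.1025;  ψ=arccos(-0.8005)=2.4989;  θ3=γ+ψ≈1.3964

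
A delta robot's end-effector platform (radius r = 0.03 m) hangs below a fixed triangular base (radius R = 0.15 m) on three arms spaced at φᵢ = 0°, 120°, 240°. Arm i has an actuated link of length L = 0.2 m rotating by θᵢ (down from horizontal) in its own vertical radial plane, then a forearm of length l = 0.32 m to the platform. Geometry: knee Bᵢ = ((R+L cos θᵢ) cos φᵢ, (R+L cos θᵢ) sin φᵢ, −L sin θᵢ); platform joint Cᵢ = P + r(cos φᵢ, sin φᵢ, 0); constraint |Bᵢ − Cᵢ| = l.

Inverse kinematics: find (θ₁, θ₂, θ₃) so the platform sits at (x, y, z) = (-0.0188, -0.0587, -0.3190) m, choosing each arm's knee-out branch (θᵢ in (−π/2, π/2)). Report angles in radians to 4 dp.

arm 1 (φ=0.0°): x'=-0.0188, y'=-0.0587
  A cos θ + B sin θ = C:  0.1388·cos θ + -0.3190·sin θ = -0.1552
  θ1 = atan2(B,A) + arccos(C/0.3479) = 0.8728
arm 2 (φ=120.0°): x'=-0.0414, y'=0.0456
  A cos θ + B sin θ = C:  0.1614·cos θ + -0.3190·sin θ = -0.1688
  γ=atan2(-0.3190,0.1614)=-1.1023;  ψ=arccos(-0.4720)=2.0624;  θ2=γ+ψ≈0.9601
arm 3 (φ=240.0°): x'=0.0602, y'=0.0131
  e−x'=0.0598;  (l²−L²−(e−x')²−y'²−z²)/2L = -0.1078
  √(A²+B²)=0.3246;  θ3 = -1.3856+1.9092 ≈ 0.5237

θ₁ = 0.8728, θ₂ = 0.9601, θ₃ = 0.5237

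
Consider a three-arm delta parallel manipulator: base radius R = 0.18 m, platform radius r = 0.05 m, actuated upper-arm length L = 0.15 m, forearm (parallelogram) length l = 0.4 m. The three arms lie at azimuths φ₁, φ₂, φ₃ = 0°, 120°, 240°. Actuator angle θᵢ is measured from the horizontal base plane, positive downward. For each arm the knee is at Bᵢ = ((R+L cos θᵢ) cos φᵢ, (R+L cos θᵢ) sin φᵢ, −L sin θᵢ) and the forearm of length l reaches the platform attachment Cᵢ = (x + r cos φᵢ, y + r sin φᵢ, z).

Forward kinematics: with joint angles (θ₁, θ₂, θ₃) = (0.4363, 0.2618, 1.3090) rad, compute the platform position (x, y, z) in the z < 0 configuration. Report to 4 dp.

(0.0614, 0.1476, -0.3739)

S1 = (0.2659·cos0.0°, 0.2659·sin0.0°, -0.0634) = (0.2659, 0.0000, -0.0634)
arm 2 at φ=120.0°: (R−r)+L cos θ2 = 0.2749;  S2 = (-0.1374, 0.2381, -0.0388)
φ3=240.0°: virtual centre (-0.0844, -0.1462, -0.1449), radius l
eliminate P² terms by subtracting sphere 1 from 2 and 3
[-0.8068 0.4761 0.0491]·P = 0.0023;  [-0.7007 -0.2924 -0.1630]·P = -0.0253
det = 0.5695;  x = 0.0199+-0.1110z,  y = 0.0386+-0.2913z
quadratic in z: (1.0972)z²+(0.1589)z+(-0.0940)=0, √Δ=0.6615 → z ∈ {-0.3739, 0.2290}; z = -0.3739 (taking z<0)
x = 0.0614, y = 0.1476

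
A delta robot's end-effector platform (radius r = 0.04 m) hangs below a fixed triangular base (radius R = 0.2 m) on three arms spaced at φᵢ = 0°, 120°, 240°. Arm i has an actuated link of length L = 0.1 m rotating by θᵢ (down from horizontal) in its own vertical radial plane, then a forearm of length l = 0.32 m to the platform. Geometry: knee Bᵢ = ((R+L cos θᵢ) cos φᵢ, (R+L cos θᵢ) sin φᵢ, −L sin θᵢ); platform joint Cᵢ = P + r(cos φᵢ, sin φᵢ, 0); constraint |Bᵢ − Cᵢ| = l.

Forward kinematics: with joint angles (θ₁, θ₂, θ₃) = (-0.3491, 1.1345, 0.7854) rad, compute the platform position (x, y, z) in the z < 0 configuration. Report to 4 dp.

(0.0941, -0.0285, -0.2415)

centre 1 = (0.2540·cos0.0°, 0.2540·sin0.0°, 0.0342) = (0.2540, 0.0000, 0.0342)
φ2=120.0°: virtual centre (-0.1011, 0.1752, -0.0906), radius l
arm 3 at φ=240.0°: ρ3 = 0.2307;  centre 3 = (-0.1154, -0.1998, -0.0707)
subtract pairs → two planes through P
linear system: -0.7102x+0.3503y = -0.0165−-0.2497z; -0.7386x+-0.3996y = -0.0074−-0.2098z
det = 0.5426;  x = 0.0170+-0.3194z,  y = -0.0128+0.0652z
into |P−centre ₁|² = l²: 1.1063z² + 0.0813z + -0.0449 = 0;  Δ = 0.2053;  z = -0.2415 or 0.1681 → z<0 root = -0.2415
x = 0.0941, y = -0.0285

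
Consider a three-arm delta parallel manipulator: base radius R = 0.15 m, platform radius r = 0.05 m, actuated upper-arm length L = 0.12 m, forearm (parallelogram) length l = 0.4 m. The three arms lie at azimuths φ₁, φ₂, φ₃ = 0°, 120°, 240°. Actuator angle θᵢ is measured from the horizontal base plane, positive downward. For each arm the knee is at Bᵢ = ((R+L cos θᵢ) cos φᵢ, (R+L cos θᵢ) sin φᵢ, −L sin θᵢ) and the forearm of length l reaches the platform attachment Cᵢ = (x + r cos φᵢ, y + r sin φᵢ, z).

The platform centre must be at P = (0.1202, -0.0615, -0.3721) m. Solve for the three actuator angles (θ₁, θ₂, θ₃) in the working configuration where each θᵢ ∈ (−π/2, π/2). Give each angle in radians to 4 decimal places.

rotate P by −φ1: (0.1202, -0.0615, -0.3721)
  e−x'=-0.0202;  (l²−L²−(e−x')²−y'²−z²)/2L = 0.0123
  γ=atan2(-0.3721,-0.0202)=-1.6250;  ψ=arccos(0.0330)=1.5378;  θ1=γ+ψ≈-0.0872
rotate P by −φ2: (-0.1134, -0.0733, -0.3721)
  A cos θ + B sin θ = C:  0.2134·cos θ + -0.3721·sin θ = -0.1823
  √(A²+B²)=0.4289;  θ2 = -1.0502+2.0099 ≈ 0.9597
rotate P by −φ3: (-0.0068, 0.1348, -0.3721)
  A=0.1068, B=-0.3721, C=(l²−L²−A²−y'²−z²)/(2L)=-0.0936
  √(A²+B²)=0.3871;  θ3 = -1.2912+1.8149 ≈ 0.5237

θ₁ = -0.0872, θ₂ = 0.9597, θ₃ = 0.5237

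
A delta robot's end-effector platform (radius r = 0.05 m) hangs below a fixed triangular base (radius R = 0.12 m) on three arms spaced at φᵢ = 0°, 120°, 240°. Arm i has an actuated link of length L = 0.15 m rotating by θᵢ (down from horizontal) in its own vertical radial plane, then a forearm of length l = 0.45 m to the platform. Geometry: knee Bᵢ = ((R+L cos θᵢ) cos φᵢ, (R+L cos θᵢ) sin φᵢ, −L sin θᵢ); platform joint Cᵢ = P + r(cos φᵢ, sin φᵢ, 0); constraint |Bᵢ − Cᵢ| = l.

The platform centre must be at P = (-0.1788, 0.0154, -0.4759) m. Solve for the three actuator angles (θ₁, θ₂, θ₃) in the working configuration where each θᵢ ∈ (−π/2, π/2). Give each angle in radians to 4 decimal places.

θ₁ = 1.2216, θ₂ = 0.4361, θ₃ = 0.5234

φ1=0.0° → target in arm frame (-0.1788, 0.0154)
  A cos θ + B sin θ = C:  0.2488·cos θ + -0.4759·sin θ = -0.3621
  θ1 = atan2(B,A) + arccos(C/0.5370) = 1.2216
rotate P by −φ2: (0.1027, 0.1471, -0.4759)
  A=-0.0327, B=-0.4759, C=(l²−L²−A²−y'²−z²)/(2L)=-0.2307
  γ=atan2(-0.4759,-0.0327)=-1.6395;  ψ=arccos(-0.4836)=2.0755;  θ2=γ+ψ≈0.4361
φ3=240.0° → target in arm frame (0.0761, -0.1625)
  A=-0.0061, B=-0.4759, C=(l²−L²−A²−y'²−z²)/(2L)=-0.2431
  √(A²+B²)=0.4759;  θ3 = -1.5835+2.1070 ≈ 0.5234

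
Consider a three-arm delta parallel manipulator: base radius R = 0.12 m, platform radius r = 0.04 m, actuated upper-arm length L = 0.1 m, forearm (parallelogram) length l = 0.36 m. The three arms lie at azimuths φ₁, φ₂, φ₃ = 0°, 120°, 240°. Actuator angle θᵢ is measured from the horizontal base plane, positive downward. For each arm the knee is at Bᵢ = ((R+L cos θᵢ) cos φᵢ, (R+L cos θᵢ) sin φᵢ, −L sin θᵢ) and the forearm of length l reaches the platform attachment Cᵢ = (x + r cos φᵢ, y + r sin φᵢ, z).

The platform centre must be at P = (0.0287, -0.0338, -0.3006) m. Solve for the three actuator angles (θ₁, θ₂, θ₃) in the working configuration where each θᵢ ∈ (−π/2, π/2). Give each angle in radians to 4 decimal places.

φ1=0.0° → target in arm frame (0.0287, -0.0338)
  A=0.0513, B=-0.3006, C=(l²−L²−A²−y'²−z²)/(2L)=0.1273
  √(A²+B²)=0.3049;  θ1 = -1.4018+1.1401 ≈ -0.2617
rotate P by −φ2: (-0.0436, -0.0080, -0.3006)
  e−x'=0.1236;  (l²−L²−(e−x')²−y'²−z²)/2L = 0.0695
  γ=atan2(-0.3006,0.1236)=-1.1806;  ψ=arccos(0.2137)=1.3554;  θ2=γ+ψ≈0.1748
φ3=240.0° → target in arm frame (0.0149, 0.0418)
  e−x'=0.0651;  (l²−L²−(e−x')²−y'²−z²)/2L = 0.1163
  √(A²+B²)=0.3076;  θ3 = -1.3576+1.1830 ≈ -0.1746

θ₁ = -0.2617, θ₂ = 0.1748, θ₃ = -0.1746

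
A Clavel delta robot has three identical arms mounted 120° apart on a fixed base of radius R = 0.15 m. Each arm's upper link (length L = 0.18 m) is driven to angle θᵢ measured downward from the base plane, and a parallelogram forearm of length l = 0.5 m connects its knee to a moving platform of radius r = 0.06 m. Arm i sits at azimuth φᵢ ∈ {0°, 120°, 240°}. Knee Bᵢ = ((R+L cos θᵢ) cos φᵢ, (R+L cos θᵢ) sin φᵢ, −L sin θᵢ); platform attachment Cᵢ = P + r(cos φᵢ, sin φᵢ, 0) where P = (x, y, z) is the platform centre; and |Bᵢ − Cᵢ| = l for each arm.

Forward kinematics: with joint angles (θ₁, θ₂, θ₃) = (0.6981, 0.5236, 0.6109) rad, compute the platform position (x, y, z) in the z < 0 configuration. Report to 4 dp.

O1 = (0.2279·cos0.0°, 0.2279·sin0.0°, -0.1157) = (0.2279, 0.0000, -0.1157)
arm 2 at φ=120.0°: ρ2 = 0.2459;  O2 = (-0.1229, 0.2129, -0.0900)
O3 = (0.2374·cos240.0°, 0.2374·sin240.0°, -0.1032) = (-0.1187, -0.2056, -0.1032)
subtract pairs → two planes through P
plane₁₂: -0.7017x+0.4259y+0.0514z = 0.0032
Cramer: x(z) = -0.0035+0.0544z;  y(z) = 0.0018-0.0311z
into |P−O₁|² = l²: 1.0039z² + 0.2061z + -0.1831 = 0;  Δ = 0.7776;  z = -0.5418 or 0.3365 → z<0 root = -0.5418
x = -0.0330, y = 0.0186

(-0.0330, 0.0186, -0.5418)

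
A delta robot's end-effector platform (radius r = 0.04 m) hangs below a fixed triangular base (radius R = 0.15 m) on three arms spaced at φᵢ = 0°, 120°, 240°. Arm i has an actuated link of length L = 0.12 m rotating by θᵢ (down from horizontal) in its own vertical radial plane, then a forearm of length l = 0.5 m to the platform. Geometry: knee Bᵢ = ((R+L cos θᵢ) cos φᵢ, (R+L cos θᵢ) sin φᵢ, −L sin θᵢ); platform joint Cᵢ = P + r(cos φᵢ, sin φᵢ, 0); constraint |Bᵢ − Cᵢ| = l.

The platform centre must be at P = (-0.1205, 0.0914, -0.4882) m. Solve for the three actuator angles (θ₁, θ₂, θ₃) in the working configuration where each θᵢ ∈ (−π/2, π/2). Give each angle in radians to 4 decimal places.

θ₁ = 0.9597, θ₂ = -0.0001, θ₃ = 0.6110

φ1=0.0° → target in arm frame (-0.1205, 0.0914)
  A=0.2305, B=-0.4882, C=(l²−L²−A²−y'²−z²)/(2L)=-0.2676
  γ=atan2(-0.4882,0.2305)=-1.1297;  ψ=arccos(-0.4957)=2.0894;  θ1=γ+ψ≈0.9597
rotate P by −φ2: (0.1394, 0.0587, -0.4882)
  A cos θ + B sin θ = C:  -0.0294·cos θ + -0.4882·sin θ = -0.0294
  γ=atan2(-0.4882,-0.0294)=-1.6310;  ψ=arccos(-0.0600)=1.6308;  θ2=γ+ψ≈-0.0001
φ3=240.0° → target in arm frame (-0.0189, -0.1501)
  e−x'=0.1289;  (l²−L²−(e−x')²−y'²−z²)/2L = -0.1745
  √(A²+B²)=0.5049;  θ3 = -1.3126+1.9236 ≈ 0.6110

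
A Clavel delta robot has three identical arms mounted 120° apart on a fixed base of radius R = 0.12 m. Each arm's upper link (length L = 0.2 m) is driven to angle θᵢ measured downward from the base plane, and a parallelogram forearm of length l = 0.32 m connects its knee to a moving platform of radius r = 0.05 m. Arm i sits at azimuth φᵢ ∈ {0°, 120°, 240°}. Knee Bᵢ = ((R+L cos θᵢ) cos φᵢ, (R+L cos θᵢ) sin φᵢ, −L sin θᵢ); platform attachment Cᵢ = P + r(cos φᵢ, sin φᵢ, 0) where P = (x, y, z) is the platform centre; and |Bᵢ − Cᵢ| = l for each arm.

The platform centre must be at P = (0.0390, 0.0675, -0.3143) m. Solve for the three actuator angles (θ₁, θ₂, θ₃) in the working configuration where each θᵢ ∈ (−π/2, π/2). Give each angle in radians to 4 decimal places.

θ₁ = 0.4364, θ₂ = 0.4366, θ₃ = 0.8727

arm 1 (φ=0.0°): x'=0.0390, y'=0.0675
  e−x'=0.0310;  (l²−L²−(e−x')²−y'²−z²)/2L = -0.1048
  √(A²+B²)=0.3158;  θ1 = -1.4725+1.9089 ≈ 0.4364
φ2=120.0° → target in arm frame (0.0390, -0.0675)
  A cos θ + B sin θ = C:  0.0310·cos θ + -0.3143·sin θ = -0.1048
  γ=atan2(-0.3143,0.0310)=-1.4723;  ψ=arccos(-0.3317)=1.9089;  θ2=γ+ψ≈0.4366
arm 3 (φ=240.0°): x'=-0.0780, y'=0.0000
  e−x'=0.1480;  (l²−L²−(e−x')²−y'²−z²)/2L = -0.1457
  √(A²+B²)=0.3474;  θ3 = -1.1308+2.0036 ≈ 0.8727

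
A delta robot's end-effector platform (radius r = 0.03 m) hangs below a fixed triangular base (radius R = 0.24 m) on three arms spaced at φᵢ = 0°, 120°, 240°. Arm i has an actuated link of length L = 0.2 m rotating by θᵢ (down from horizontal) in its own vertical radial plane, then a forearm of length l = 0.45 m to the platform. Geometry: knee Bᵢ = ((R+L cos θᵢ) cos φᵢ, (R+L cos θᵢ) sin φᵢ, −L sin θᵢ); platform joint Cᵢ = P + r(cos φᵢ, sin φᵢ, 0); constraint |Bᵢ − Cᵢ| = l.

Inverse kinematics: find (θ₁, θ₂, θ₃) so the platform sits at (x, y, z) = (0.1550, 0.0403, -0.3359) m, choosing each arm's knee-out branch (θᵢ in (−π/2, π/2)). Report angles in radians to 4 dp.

θ₁ = -0.1747, θ₂ = 0.8726, θ₃ = 1.1346

rotate P by −φ1: (0.1550, 0.0403, -0.3359)
  A=0.0550, B=-0.3359, C=(l²−L²−A²−y'²−z²)/(2L)=0.1126
  γ=atan2(-0.3359,0.0550)=-1.4085;  ψ=arccos(0.3307)=1.2338;  θ1=γ+ψ≈-0.1747
φ2=120.0° → target in arm frame (-0.0426, -0.1544)
  A=0.2526, B=-0.3359, C=(l²−L²−A²−y'²−z²)/(2L)=-0.0949
  θ2 = atan2(B,A) + arccos(C/0.4203) = 0.8726
arm 3 (φ=240.0°): x'=-0.1124, y'=0.1141
  e−x'=0.3224;  (l²−L²−(e−x')²−y'²−z²)/2L = -0.1682
  √(A²+B²)=0.4656;  θ3 = -0.8059+1.9405 ≈ 1.1346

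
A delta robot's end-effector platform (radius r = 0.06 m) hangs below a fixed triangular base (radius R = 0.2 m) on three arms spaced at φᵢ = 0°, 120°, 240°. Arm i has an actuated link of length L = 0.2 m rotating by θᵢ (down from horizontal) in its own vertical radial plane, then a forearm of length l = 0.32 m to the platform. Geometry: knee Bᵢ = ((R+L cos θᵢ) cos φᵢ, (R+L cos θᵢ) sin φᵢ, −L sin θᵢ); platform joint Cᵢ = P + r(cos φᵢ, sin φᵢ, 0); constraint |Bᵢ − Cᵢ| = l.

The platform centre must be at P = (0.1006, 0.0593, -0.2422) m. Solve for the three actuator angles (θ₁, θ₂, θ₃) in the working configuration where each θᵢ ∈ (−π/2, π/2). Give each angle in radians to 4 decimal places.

arm 1 (φ=0.0°): x'=0.1006, y'=0.0593
  A cos θ + B sin θ = C:  0.0394·cos θ + -0.2422·sin θ = -0.0033
  √(A²+B²)=0.2454;  θ1 = -1.4095+1.5843 ≈ 0.1748
φ2=120.0° → target in arm frame (0.0011, -0.1168)
  e−x'=0.1389;  (l²−L²−(e−x')²−y'²−z²)/2L = -0.0730
  √(A²+B²)=0.2792;  θ2 = -1.0500+1.8353 ≈ 0.7854
rotate P by −φ3: (-0.1017, 0.0575, -0.2422)
  e−x'=0.2417;  (l²−L²−(e−x')²−y'²−z²)/2L = -0.1449
  θ3 = atan2(B,A) + arccos(C/0.3421) = 1.2216

θ₁ = 0.1748, θ₂ = 0.7854, θ₃ = 1.2216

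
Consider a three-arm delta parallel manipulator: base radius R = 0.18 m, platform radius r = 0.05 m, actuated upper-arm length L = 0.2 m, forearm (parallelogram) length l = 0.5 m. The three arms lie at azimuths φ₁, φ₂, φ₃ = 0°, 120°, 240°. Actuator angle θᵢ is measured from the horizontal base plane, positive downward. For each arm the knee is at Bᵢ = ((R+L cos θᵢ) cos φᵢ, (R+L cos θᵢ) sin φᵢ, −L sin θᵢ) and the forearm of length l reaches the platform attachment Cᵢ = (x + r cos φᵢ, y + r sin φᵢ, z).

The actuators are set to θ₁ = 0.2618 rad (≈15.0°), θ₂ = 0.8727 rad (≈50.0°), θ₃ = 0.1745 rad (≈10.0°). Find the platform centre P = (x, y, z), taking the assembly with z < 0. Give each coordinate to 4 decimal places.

arm 1 at φ=0.0°: ρ1 = 0.3232;  O1 = (0.3232, 0.0000, -0.0518)
O2 = (0.2586·cos120.0°, 0.2586·sin120.0°, -0.1532) = (-0.1293, 0.2239, -0.1532)
arm 3 at φ=240.0°: ρ3 = 0.3270;  O3 = (-0.1635, -0.2832, -0.0347)
subtract pairs → two planes through P
plane₁₂: -0.9049x+0.4478y+-0.2029z = -0.0168
Cramer: x(z) = 0.0096-0.1051z;  y(z) = -0.0182+0.2408z
sphere 1 gives Az²+Bz+C=0 with A=1.0690, B=0.1607, C=-0.1486;  B²−4AC=0.6614;  roots -0.4555, 0.3052;  negative root z = -0.4555
x = 0.0574, y = -0.1279

(0.0574, -0.1279, -0.4555)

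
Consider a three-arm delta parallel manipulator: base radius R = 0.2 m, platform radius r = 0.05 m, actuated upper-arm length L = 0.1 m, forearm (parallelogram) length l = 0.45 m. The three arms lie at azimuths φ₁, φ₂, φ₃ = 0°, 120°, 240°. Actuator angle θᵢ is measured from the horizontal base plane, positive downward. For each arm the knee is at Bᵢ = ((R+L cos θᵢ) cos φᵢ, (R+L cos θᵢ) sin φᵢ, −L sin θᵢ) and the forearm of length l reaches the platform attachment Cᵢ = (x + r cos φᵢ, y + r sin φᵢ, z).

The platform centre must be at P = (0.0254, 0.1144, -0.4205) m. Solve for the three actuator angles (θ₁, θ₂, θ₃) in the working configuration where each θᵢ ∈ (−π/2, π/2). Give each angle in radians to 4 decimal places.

θ₁ = 0.4361, θ₂ = 0.0871, θ₃ = 1.1343

φ1=0.0° → target in arm frame (0.0254, 0.1144)
  A=0.1246, B=-0.4205, C=(l²−L²−A²−y'²−z²)/(2L)=-0.0647
  γ=atan2(-0.4205,0.1246)=-1.2827;  ψ=arccos(-0.1474)=1.7188;  θ1=γ+ψ≈0.4361
arm 2 (φ=120.0°): x'=0.0864, y'=-0.0792
  A cos θ + B sin θ = C:  0.0636·cos θ + -0.4205·sin θ = 0.0268
  √(A²+B²)=0.4253;  θ2 = -1.4206+1.5077 ≈ 0.0871
φ3=240.0° → target in arm frame (-0.1118, -0.0352)
  e−x'=0.2618;  (l²−L²−(e−x')²−y'²−z²)/2L = -0.2704
  θ3 = atan2(B,A) + arccos(C/0.4953) = 1.1343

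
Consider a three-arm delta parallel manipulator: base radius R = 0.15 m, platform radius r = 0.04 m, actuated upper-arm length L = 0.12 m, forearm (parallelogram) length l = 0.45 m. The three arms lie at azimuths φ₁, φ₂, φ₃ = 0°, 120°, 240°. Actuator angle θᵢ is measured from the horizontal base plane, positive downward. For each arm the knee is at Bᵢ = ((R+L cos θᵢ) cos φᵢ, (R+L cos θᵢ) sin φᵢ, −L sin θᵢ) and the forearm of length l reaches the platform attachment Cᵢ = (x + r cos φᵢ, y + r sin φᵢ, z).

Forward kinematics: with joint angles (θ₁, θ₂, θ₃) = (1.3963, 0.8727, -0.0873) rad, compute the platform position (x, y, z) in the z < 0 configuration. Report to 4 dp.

arm 1 at φ=0.0°: e+L cos θ1 = 0.1308;  centre 1 = (0.1308, 0.0000, -0.1182)
arm 2 at φ=120.0°: e+L cos θ2 = 0.1871;  centre 2 = (-0.0936, 0.1621, -0.0919)
arm 3 at φ=240.0°: e+L cos θ3 = 0.2295;  centre 3 = (-0.1148, -0.1988, 0.0105)
subtract pairs → two planes through P
[-0.4488 0.3241 0.0525]·P = 0.0124;  [-0.4912 -0.3976 0.2573]·P = 0.0217
det = 0.3376;  x = -0.0354+0.3088z,  y = -0.0108+0.2656z
into |P−centre ₁|² = l²: 1.1659z² + 0.1279z + -0.1608 = 0;  Δ = 0.7661;  z = -0.4302 or 0.3205 → z<0 root = -0.4302
x = -0.1683, y = -0.1251

(-0.1683, -0.1251, -0.4302)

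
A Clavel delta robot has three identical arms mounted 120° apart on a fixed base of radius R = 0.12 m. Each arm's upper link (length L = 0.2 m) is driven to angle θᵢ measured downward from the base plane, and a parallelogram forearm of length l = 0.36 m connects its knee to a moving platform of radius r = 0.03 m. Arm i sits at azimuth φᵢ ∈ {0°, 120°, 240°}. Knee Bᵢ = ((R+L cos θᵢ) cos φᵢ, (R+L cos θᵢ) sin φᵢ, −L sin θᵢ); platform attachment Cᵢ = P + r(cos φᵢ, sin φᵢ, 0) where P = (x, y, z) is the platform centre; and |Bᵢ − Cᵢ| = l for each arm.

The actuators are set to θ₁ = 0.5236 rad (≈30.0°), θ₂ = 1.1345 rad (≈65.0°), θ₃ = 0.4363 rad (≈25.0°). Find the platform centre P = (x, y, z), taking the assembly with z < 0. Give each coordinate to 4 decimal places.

(0.0556, -0.1217, -0.3677)

arm 1 at φ=0.0°: e+L cos θ1 = 0.2632;  S1 = (0.2632, 0.0000, -0.1000)
arm 2 at φ=120.0°: e+L cos θ2 = 0.1745;  S2 = (-0.0873, 0.1511, -0.1813)
φ3=240.0°: virtual centre (-0.1356, -0.2349, -0.0845), radius l
|S₂|²−|S₁|² = -0.0160;  |S₃|²−|S₁|² = 0.0015
plane₁₂: -0.7009x+0.3023y+-0.1625z = -0.0160
Cramer: x(z) = 0.0124-0.1175z;  y(z) = -0.0241+0.2653z
quadratic in z: (1.0842)z²+(0.2461)z+(-0.0561)=0, √Δ=0.5513 → z ∈ {-0.3677, 0.1407}; z = -0.3677 (taking z<0)
x = 0.0556, y = -0.1217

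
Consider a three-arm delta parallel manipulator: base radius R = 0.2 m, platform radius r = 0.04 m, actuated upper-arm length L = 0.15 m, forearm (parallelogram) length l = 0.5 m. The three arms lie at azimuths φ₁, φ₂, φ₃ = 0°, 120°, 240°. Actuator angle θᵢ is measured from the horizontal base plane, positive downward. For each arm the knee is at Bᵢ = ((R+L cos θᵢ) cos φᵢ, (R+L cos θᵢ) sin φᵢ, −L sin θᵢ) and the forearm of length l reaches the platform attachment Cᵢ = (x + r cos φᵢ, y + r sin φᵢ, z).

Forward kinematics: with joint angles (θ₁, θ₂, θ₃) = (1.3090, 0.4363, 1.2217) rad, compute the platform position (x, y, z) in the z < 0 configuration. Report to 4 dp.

(-0.0844, 0.1180, -0.5397)

φ1=0.0°: virtual centre (0.1988, 0.0000, -0.1449), radius l
O2 = (0.2959·cos120.0°, 0.2959·sin120.0°, -0.0634) = (-0.1480, 0.2563, -0.0634)
φ3=240.0°: virtual centre (-0.1057, -0.1830, -0.1410), radius l
subtract pairs → two planes through P
linear system: -0.6936x+0.5126y = 0.0311−0.1630z; -0.6090x+-0.3660y = 0.0040−0.0079z
Cramer: x(z) = -0.0237+0.1125z;  y(z) = 0.0285-0.1657z
quadratic in z: (1.0401)z²+(0.2302)z+(-0.1787)=0, √Δ=0.8924 → z ∈ {-0.5397, 0.3183}; z = -0.5397 (taking z<0)
x = -0.0844, y = 0.1180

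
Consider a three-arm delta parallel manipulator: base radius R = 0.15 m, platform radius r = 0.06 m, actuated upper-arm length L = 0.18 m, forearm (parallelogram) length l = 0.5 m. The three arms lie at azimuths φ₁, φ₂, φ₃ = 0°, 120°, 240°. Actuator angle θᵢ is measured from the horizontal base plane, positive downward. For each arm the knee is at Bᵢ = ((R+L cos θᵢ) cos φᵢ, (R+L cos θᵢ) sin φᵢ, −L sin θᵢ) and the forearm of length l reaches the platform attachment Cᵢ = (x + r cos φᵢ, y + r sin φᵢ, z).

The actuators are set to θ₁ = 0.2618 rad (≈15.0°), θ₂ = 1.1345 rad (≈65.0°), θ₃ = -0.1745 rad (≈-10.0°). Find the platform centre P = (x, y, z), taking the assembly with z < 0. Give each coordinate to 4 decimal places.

(0.0636, -0.2544, -0.4276)

arm 1 at φ=0.0°: e+L cos θ1 = 0.2639;  centre 1 = (0.2639, 0.0000, -0.0466)
centre 2 = (0.1661·cos120.0°, 0.1661·sin120.0°, -0.1631) = (-0.0830, 0.1438, -0.1631)
φ3=240.0°: virtual centre (-0.1336, -0.2315, 0.0313), radius l
subtract pairs → two planes through P
plane₁₂: -0.6938x+0.2876y+-0.2331z = -0.0176
det = 0.5498;  x = 0.0145+-0.1148z,  y = -0.0262+0.5335z
sphere 1 gives Az²+Bz+C=0 with A=1.2978, B=0.1225, C=-0.1850;  B²−4AC=0.9751;  roots -0.4276, 0.3333;  negative root z = -0.4276
x = 0.0636, y = -0.2544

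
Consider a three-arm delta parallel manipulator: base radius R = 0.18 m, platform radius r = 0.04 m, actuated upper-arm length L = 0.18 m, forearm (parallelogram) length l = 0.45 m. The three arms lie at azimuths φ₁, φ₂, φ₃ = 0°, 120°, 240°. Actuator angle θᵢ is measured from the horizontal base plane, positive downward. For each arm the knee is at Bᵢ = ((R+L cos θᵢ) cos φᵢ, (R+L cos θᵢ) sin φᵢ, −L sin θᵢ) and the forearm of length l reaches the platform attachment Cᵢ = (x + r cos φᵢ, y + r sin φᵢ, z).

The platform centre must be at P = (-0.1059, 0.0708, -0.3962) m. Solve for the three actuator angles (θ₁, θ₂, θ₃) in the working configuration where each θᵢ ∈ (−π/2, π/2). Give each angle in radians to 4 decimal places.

θ₁ = 0.8726, θ₂ = -0.0002, θ₃ = 0.5235

φ1=0.0° → target in arm frame (-0.1059, 0.0708)
  A=0.2459, B=-0.3962, C=(l²−L²−A²−y'²−z²)/(2L)=-0.1454
  θ1 = atan2(B,A) + arccos(C/0.4663) = 0.8726
φ2=120.0° → target in arm frame (0.1143, 0.0563)
  A=0.0257, B=-0.3962, C=(l²−L²−A²−y'²−z²)/(2L)=0.0258
  γ=atan2(-0.3962,0.0257)=-1.5059;  ψ=arccos(0.0650)=1.5057;  θ2=γ+ψ≈-0.0002
φ3=240.0° → target in arm frame (-0.0084, -0.1271)
  A cos θ + B sin θ = C:  0.1484·cos θ + -0.3962·sin θ = -0.0696
  √(A²+B²)=0.4231;  θ3 = -1.2125+1.7360 ≈ 0.5235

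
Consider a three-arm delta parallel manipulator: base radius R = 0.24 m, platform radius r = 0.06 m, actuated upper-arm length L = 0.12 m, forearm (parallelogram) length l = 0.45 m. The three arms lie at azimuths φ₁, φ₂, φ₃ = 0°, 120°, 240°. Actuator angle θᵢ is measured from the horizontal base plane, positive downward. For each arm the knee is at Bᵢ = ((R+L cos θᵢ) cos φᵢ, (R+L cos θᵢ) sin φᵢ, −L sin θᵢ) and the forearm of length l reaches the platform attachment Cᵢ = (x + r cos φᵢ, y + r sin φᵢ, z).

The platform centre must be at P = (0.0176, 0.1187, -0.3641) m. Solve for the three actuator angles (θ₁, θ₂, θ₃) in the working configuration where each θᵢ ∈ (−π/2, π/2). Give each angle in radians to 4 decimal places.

arm 1 (φ=0.0°): x'=0.0176, y'=0.1187
  e−x'=0.1624;  (l²−L²−(e−x')²−y'²−z²)/2L = 0.0628
  √(A²+B²)=0.3987;  θ1 = -1.1512+1.4127 ≈ 0.2614
φ2=120.0° → target in arm frame (0.0940, -0.0746)
  A=0.0860, B=-0.3641, C=(l²−L²−A²−y'²−z²)/(2L)=0.1774
  √(A²+B²)=0.3741;  θ2 = -1.3388+1.0768 ≈ -0.2620
arm 3 (φ=240.0°): x'=-0.1116, y'=-0.0441
  e−x'=0.2916;  (l²−L²−(e−x')²−y'²−z²)/2L = -0.1310
  θ3 = atan2(B,A) + arccos(C/0.4665) = 0.9600

θ₁ = 0.2614, θ₂ = -0.2620, θ₃ = 0.9600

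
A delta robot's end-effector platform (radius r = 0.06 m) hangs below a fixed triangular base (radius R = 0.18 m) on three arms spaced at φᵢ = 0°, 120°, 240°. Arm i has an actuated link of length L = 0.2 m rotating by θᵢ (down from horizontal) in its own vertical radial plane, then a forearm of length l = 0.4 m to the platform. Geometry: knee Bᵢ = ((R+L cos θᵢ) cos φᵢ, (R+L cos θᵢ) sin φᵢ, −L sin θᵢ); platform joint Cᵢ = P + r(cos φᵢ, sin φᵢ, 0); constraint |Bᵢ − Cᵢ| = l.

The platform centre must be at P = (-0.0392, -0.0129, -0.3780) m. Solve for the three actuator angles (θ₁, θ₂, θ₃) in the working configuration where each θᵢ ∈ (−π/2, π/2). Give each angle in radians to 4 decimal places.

θ₁ = 0.6981, θ₂ = 0.5237, θ₃ = 0.4367

φ1=0.0° → target in arm frame (-0.0392, -0.0129)
  e−x'=0.1592;  (l²−L²−(e−x')²−y'²−z²)/2L = -0.1210
  θ1 = atan2(B,A) + arccos(C/0.4102) = 0.6981
φ2=120.0° → target in arm frame (0.0084, 0.0404)
  A=0.1116, B=-0.3780, C=(l²−L²−A²−y'²−z²)/(2L)=-0.0924
  γ=atan2(-0.3780,0.1116)=-1.2838;  ψ=arccos(-0.2345)=1.8075;  θ2=γ+ψ≈0.5237
rotate P by −φ3: (0.0308, -0.0275, -0.3780)
  e−x'=0.0892;  (l²−L²−(e−x')²−y'²−z²)/2L = -0.0790
  √(A²+B²)=0.3884;  θ3 = -1.3390+1.7756 ≈ 0.4367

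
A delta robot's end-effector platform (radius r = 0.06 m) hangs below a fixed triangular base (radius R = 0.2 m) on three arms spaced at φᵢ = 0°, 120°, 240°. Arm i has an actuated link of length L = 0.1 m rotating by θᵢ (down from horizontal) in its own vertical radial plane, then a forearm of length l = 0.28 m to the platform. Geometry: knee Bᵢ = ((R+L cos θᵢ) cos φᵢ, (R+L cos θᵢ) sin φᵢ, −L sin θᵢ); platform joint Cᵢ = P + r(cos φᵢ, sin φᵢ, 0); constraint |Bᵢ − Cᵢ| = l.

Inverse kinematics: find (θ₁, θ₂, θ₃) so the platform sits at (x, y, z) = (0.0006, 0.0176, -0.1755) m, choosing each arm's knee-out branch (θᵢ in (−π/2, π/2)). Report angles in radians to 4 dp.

arm 1 (φ=0.0°): x'=0.0006, y'=0.0176
  A=0.1394, B=-0.1755, C=(l²−L²−A²−y'²−z²)/(2L)=0.0893
  γ=atan2(-0.1755,0.1394)=-0.8995;  ψ=arccos(0.3984)=1.1610;  θ1=γ+ψ≈0.2615
arm 2 (φ=120.0°): x'=0.0149, y'=-0.0093
  A cos θ + B sin θ = C:  0.1251·cos θ + -0.1755·sin θ = 0.1094
  θ2 = atan2(B,A) + arccos(C/0.2155) = 0.0868
φ3=240.0° → target in arm frame (-0.0155, -0.0083)
  A cos θ + B sin θ = C:  0.1555·cos θ + -0.1755·sin θ = 0.0667
  √(A²+B²)=0.2345;  θ3 = -0.8456+1.2824 ≈ 0.4368

θ₁ = 0.2615, θ₂ = 0.0868, θ₃ = 0.4368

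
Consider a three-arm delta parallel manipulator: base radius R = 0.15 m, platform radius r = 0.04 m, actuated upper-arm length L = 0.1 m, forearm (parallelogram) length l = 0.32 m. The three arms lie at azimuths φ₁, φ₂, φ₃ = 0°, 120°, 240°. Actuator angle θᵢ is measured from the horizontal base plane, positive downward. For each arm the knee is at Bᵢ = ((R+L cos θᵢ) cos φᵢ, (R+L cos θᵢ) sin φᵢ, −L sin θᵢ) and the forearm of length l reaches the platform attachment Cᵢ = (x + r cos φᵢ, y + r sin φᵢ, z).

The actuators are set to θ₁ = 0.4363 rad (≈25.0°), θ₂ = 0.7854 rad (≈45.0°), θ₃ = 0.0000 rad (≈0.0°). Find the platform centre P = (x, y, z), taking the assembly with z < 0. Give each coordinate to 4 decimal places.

(-0.0017, -0.0681, -0.2807)

arm 1 at φ=0.0°: ρ1 = 0.2006;  O1 = (0.2006, 0.0000, -0.0423)
O2 = (0.1807·cos120.0°, 0.1807·sin120.0°, -0.0707) = (-0.0904, 0.1565, -0.0707)
arm 3 at φ=240.0°: ρ3 = 0.2100;  O3 = (-0.1050, -0.1819, 0.0000)
|O₂|²−|O₁|² = -0.0044;  |O₃|²−|O₁|² = 0.0021
plane₁₂: -0.5820x+0.3130y+-0.0569z = -0.0044
Cramer: x(z) = 0.0024+0.0143z;  y(z) = -0.0096+0.2084z
into |P−O₁|² = l²: 1.0436z² + 0.0748z + -0.0612 = 0;  Δ = 0.2611;  z = -0.2807 or 0.2090 → z<0 root = -0.2807
x = -0.0017, y = -0.0681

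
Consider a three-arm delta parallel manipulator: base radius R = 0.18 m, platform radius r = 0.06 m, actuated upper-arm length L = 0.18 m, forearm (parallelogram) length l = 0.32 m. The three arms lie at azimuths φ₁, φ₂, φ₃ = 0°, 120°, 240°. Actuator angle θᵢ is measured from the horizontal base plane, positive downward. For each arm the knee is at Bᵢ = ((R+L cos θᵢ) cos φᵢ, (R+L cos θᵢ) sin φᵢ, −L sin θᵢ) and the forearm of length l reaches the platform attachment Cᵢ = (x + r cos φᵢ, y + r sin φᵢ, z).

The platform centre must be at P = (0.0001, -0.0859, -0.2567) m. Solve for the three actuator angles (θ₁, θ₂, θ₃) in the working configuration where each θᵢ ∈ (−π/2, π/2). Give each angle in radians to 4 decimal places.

arm 1 (φ=0.0°): x'=0.0001, y'=-0.0859
  A=0.1199, B=-0.2567, C=(l²−L²−A²−y'²−z²)/(2L)=-0.0490
  γ=atan2(-0.2567,0.1199)=-1.1338;  ψ=arccos(-0.1730)=1.7447;  θ1=γ+ψ≈0.6109
rotate P by −φ2: (-0.0744, 0.0429, -0.2567)
  A=0.1944, B=-0.2567, C=(l²−L²−A²−y'²−z²)/(2L)=-0.0987
  θ2 = atan2(B,A) + arccos(C/0.3220) = 0.9598
φ3=240.0° → target in arm frame (0.0743, 0.0430)
  A=0.0457, B=-0.2567, C=(l²−L²−A²−y'²−z²)/(2L)=0.0005
  θ3 = atan2(B,A) + arccos(C/0.2607) = 0.1742

θ₁ = 0.6109, θ₂ = 0.9598, θ₃ = 0.1742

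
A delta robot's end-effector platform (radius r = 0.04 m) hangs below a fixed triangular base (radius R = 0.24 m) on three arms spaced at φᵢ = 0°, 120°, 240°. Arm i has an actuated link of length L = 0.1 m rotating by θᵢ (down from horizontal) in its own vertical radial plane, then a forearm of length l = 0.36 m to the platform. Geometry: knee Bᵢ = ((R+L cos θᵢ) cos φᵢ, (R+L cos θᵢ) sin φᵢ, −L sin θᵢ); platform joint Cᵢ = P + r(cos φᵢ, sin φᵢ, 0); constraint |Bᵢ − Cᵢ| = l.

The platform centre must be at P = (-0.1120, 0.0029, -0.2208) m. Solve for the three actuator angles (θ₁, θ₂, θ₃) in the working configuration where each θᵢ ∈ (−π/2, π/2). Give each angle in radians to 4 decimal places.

θ₁ = 1.3090, θ₂ = -0.3492, θ₃ = -0.2606

arm 1 (φ=0.0°): x'=-0.1120, y'=0.0029
  A cos θ + B sin θ = C:  0.3120·cos θ + -0.2208·sin θ = -0.1325
  θ1 = atan2(B,A) + arccos(C/0.3822) = 1.3090
φ2=120.0° → target in arm frame (0.0585, 0.0955)
  A cos θ + B sin θ = C:  0.1415·cos θ + -0.2208·sin θ = 0.2085
  √(A²+B²)=0.2622;  θ2 = -1.0009+0.6517 ≈ -0.3492
rotate P by −φ3: (0.0535, -0.0984, -0.2208)
  A=0.1465, B=-0.2208, C=(l²−L²−A²−y'²−z²)/(2L)=0.1985
  √(A²+B²)=0.2650;  θ3 = -0.9850+0.7244 ≈ -0.2606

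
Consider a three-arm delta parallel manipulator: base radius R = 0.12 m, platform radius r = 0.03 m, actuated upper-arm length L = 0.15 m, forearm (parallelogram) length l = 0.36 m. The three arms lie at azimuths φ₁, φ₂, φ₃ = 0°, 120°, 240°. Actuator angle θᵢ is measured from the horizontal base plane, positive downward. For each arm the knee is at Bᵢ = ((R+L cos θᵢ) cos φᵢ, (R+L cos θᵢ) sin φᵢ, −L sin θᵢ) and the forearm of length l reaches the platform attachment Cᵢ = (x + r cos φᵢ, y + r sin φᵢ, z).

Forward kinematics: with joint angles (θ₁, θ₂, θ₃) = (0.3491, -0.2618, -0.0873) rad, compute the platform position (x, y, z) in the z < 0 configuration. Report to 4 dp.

(-0.0598, 0.0158, -0.2630)

φ1=0.0°: virtual centre (0.2310, 0.0000, -0.0513), radius l
φ2=120.0°: virtual centre (-0.1174, 0.2034, 0.0388), radius l
φ3=240.0°: virtual centre (-0.1197, -0.2074, 0.0131), radius l
|centre ₂|²−|centre ₁|² = 0.0007;  |centre ₃|²−|centre ₁|² = 0.0015
linear system: -0.6968x+0.4068y = 0.0007−0.1803z; -0.7013x+-0.4147y = 0.0015−0.1288z
det = 0.5743;  x = -0.0016+0.2214z,  y = -0.0010+-0.0639z
sphere 1 gives Az²+Bz+C=0 with A=1.0531, B=-0.0002, C=-0.0729;  B²−4AC=0.3070;  roots -0.2630, 0.2632;  negative root z = -0.2630
x = -0.0598, y = 0.0158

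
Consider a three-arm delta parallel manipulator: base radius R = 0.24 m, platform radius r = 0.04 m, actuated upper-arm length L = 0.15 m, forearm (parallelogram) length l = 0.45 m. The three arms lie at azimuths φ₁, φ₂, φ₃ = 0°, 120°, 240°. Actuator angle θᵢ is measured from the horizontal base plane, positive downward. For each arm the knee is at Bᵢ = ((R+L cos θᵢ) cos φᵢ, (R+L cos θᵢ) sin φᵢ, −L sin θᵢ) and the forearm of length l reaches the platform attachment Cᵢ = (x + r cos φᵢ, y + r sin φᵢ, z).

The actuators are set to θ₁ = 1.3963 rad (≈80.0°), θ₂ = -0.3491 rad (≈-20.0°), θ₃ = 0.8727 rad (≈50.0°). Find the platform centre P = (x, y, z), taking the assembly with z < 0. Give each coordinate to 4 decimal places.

(-0.1511, 0.1192, -0.3623)

arm 1 at φ=0.0°: (R−r)+L cos θ1 = 0.2260;  O1 = (0.2260, 0.0000, -0.1477)
φ2=120.0°: virtual centre (-0.1705, 0.2953, 0.0513), radius l
φ3=240.0°: virtual centre (-0.1482, -0.2567, -0.1149), radius l
|O₂|²−|O₁|² = 0.0460;  |O₃|²−|O₁|² = 0.0281
[-0.7930 0.5905 0.3981]·P = 0.0460;  [-0.7485 -0.5134 0.0656]·P = 0.0281
det = 0.8492;  x = -0.0474+0.2863z,  y = 0.0142+-0.2896z
quadratic in z: (1.1658)z²+(0.1307)z+(-0.1057)=0, √Δ=0.7142 → z ∈ {-0.3623, 0.2503}; z = -0.3623 (taking z<0)
x = -0.1511, y = 0.1192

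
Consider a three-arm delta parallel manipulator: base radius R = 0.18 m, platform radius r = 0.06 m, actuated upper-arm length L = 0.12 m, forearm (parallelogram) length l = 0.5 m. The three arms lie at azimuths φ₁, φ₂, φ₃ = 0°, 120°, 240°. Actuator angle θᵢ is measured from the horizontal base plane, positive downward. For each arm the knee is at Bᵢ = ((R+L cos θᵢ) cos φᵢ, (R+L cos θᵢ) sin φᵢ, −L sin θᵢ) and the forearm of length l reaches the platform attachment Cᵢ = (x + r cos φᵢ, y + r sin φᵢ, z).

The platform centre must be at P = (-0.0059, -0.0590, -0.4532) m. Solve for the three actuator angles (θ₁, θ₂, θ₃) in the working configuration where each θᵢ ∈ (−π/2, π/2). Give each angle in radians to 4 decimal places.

θ₁ = 0.1745, θ₂ = 0.3489, θ₃ = -0.0874

φ1=0.0° → target in arm frame (-0.0059, -0.0590)
  A=0.1259, B=-0.4532, C=(l²−L²−A²−y'²−z²)/(2L)=0.0453
  γ=atan2(-0.4532,0.1259)=-1.2998;  ψ=arccos(0.0964)=1.4743;  θ1=γ+ψ≈0.1745
φ2=120.0° → target in arm frame (-0.0481, 0.0346)
  A=0.1681, B=-0.4532, C=(l²−L²−A²−y'²−z²)/(2L)=0.0031
  γ=atan2(-0.4532,0.1681)=-1.2155;  ψ=arccos(0.0064)=1.5644;  θ2=γ+ψ≈0.3489
arm 3 (φ=240.0°): x'=0.0540, y'=0.0244
  e−x'=0.0660;  (l²−L²−(e−x')²−y'²−z²)/2L = 0.1053
  θ3 = atan2(B,A) + arccos(C/0.4580) = -0.0874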